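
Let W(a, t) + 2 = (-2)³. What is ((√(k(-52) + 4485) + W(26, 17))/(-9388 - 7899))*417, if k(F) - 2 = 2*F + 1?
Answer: 4170/17287 - 1668*√274/17287 ≈ -1.3559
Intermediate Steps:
k(F) = 3 + 2*F (k(F) = 2 + (2*F + 1) = 2 + (1 + 2*F) = 3 + 2*F)
W(a, t) = -10 (W(a, t) = -2 + (-2)³ = -2 - 8 = -10)
((√(k(-52) + 4485) + W(26, 17))/(-9388 - 7899))*417 = ((√((3 + 2*(-52)) + 4485) - 10)/(-9388 - 7899))*417 = ((√((3 - 104) + 4485) - 10)/(-17287))*417 = ((√(-101 + 4485) - 10)*(-1/17287))*417 = ((√4384 - 10)*(-1/17287))*417 = ((4*√274 - 10)*(-1/17287))*417 = ((-10 + 4*√274)*(-1/17287))*417 = (10/17287 - 4*√274/17287)*417 = 4170/17287 - 1668*√274/17287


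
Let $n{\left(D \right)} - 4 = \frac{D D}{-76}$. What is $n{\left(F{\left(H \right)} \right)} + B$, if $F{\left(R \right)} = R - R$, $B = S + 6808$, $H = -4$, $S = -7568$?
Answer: $-756$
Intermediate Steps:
$B = -760$ ($B = -7568 + 6808 = -760$)
$F{\left(R \right)} = 0$
$n{\left(D \right)} = 4 - \frac{D^{2}}{76}$ ($n{\left(D \right)} = 4 + \frac{D D}{-76} = 4 + D^{2} \left(- \frac{1}{76}\right) = 4 - \frac{D^{2}}{76}$)
$n{\left(F{\left(H \right)} \right)} + B = \left(4 - \frac{0^{2}}{76}\right) - 760 = \left(4 - 0\right) - 760 = \left(4 + 0\right) - 760 = 4 - 760 = -756$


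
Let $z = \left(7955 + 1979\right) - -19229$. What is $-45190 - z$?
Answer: $-74353$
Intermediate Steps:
$z = 29163$ ($z = 9934 + 19229 = 29163$)
$-45190 - z = -45190 - 29163 = -74353$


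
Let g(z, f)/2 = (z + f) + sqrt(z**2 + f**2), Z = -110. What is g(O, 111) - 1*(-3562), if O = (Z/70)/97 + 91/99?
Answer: 254485664/67221 + 2*sqrt(55678129353961)/67221 ≈ 4007.8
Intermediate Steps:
O = 60700/67221 (O = -110/70/97 + 91/99 = -110*1/70*(1/97) + 91*(1/99) = -11/7*1/97 + 91/99 = -11/679 + 91/99 = 60700/67221 ≈ 0.90299)
g(z, f) = 2*f + 2*z + 2*sqrt(f**2 + z**2) (g(z, f) = 2*((z + f) + sqrt(z**2 + f**2)) = 2*((f + z) + sqrt(f**2 + z**2)) = 2*(f + z + sqrt(f**2 + z**2)) = 2*f + 2*z + 2*sqrt(f**2 + z**2))
g(O, 111) - 1*(-3562) = (2*111 + 2*(60700/67221) + 2*sqrt(111**2 + (60700/67221)**2)) - 1*(-3562) = (222 + 121400/67221 + 2*sqrt(12321 + 3684490000/4518662841)) + 3562 = (222 + 121400/67221 + 2*sqrt(55678129353961/4518662841)) + 3562 = (222 + 121400/67221 + 2*(sqrt(55678129353961)/67221)) + 3562 = (222 + 121400/67221 + 2*sqrt(55678129353961)/67221) + 3562 = (15044462/67221 + 2*sqrt(55678129353961)/67221) + 3562 = 254485664/67221 + 2*sqrt(55678129353961)/67221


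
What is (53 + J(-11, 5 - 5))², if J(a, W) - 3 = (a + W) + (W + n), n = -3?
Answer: 1764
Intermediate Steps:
J(a, W) = a + 2*W (J(a, W) = 3 + ((a + W) + (W - 3)) = 3 + ((W + a) + (-3 + W)) = 3 + (-3 + a + 2*W) = a + 2*W)
(53 + J(-11, 5 - 5))² = (53 + (-11 + 2*(5 - 5)))² = (53 + (-11 + 2*0))² = (53 + (-11 + 0))² = (53 - 11)² = 42² = 1764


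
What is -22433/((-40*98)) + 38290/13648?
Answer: 28516399/3343760 ≈ 8.5282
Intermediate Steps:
-22433/((-40*98)) + 38290/13648 = -22433/(-3920) + 38290*(1/13648) = -22433*(-1/3920) + 19145/6824 = 22433/3920 + 19145/6824 = 28516399/3343760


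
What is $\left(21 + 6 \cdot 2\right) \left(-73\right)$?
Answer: $-2409$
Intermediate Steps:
$\left(21 + 6 \cdot 2\right) \left(-73\right) = \left(21 + 12\right) \left(-73\right) = 33 \left(-73\right) = -2409$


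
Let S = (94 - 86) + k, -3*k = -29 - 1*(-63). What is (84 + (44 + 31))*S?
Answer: -530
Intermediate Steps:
k = -34/3 (k = -(-29 - 1*(-63))/3 = -(-29 + 63)/3 = -⅓*34 = -34/3 ≈ -11.333)
S = -10/3 (S = (94 - 86) - 34/3 = 8 - 34/3 = -10/3 ≈ -3.3333)
(84 + (44 + 31))*S = (84 + (44 + 31))*(-10/3) = (84 + 75)*(-10/3) = 159*(-10/3) = -530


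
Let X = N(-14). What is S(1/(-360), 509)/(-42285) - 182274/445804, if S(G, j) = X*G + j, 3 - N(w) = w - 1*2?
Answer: -714091211771/1696573992600 ≈ -0.42090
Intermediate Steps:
N(w) = 5 - w (N(w) = 3 - (w - 1*2) = 3 - (w - 2) = 3 - (-2 + w) = 3 + (2 - w) = 5 - w)
X = 19 (X = 5 - 1*(-14) = 5 + 14 = 19)
S(G, j) = j + 19*G (S(G, j) = 19*G + j = j + 19*G)
S(1/(-360), 509)/(-42285) - 182274/445804 = (509 + 19/(-360))/(-42285) - 182274/445804 = (509 + 19*(-1/360))*(-1/42285) - 182274*1/445804 = (509 - 19/360)*(-1/42285) - 91137/222902 = (183221/360)*(-1/42285) - 91137/222902 = -183221/15222600 - 91137/222902 = -714091211771/1696573992600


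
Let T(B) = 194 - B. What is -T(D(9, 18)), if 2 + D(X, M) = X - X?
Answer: -196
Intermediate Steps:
D(X, M) = -2 (D(X, M) = -2 + (X - X) = -2 + 0 = -2)
-T(D(9, 18)) = -(194 - 1*(-2)) = -(194 + 2) = -1*196 = -196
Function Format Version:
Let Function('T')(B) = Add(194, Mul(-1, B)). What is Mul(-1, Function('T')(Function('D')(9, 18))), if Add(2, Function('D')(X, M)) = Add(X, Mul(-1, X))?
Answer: -196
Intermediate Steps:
Function('D')(X, M) = -2 (Function('D')(X, M) = Add(-2, Add(X, Mul(-1, X))) = Add(-2, 0) = -2)
Mul(-1, Function('T')(Function('D')(9, 18))) = Mul(-1, Add(194, Mul(-1, -2))) = Mul(-1, Add(194, 2)) = Mul(-1, 196) = -196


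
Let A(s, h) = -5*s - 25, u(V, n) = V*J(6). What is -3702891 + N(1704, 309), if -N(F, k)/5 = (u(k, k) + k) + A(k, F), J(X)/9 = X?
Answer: -3780016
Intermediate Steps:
J(X) = 9*X
u(V, n) = 54*V (u(V, n) = V*(9*6) = V*54 = 54*V)
A(s, h) = -25 - 5*s
N(F, k) = 125 - 250*k (N(F, k) = -5*((54*k + k) + (-25 - 5*k)) = -5*(55*k + (-25 - 5*k)) = -5*(-25 + 50*k) = 125 - 250*k)
-3702891 + N(1704, 309) = -3702891 + (125 - 250*309) = -3702891 + (125 - 77250) = -3702891 - 77125 = -3780016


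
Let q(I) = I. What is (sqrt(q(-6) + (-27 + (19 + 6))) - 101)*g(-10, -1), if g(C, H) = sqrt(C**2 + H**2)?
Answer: sqrt(101)*(-101 + 2*I*sqrt(2)) ≈ -1015.0 + 28.425*I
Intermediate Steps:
(sqrt(q(-6) + (-27 + (19 + 6))) - 101)*g(-10, -1) = (sqrt(-6 + (-27 + (19 + 6))) - 101)*sqrt((-10)**2 + (-1)**2) = (sqrt(-6 + (-27 + 25)) - 101)*sqrt(100 + 1) = (sqrt(-6 - 2) - 101)*sqrt(101) = (sqrt(-8) - 101)*sqrt(101) = (2*I*sqrt(2) - 101)*sqrt(101) = (-101 + 2*I*sqrt(2))*sqrt(101) = sqrt(101)*(-101 + 2*I*sqrt(2))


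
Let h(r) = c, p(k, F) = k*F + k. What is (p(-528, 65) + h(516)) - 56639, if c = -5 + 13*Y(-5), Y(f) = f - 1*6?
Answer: -91635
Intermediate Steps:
Y(f) = -6 + f (Y(f) = f - 6 = -6 + f)
c = -148 (c = -5 + 13*(-6 - 5) = -5 + 13*(-11) = -5 - 143 = -148)
p(k, F) = k + F*k (p(k, F) = F*k + k = k + F*k)
h(r) = -148
(p(-528, 65) + h(516)) - 56639 = (-528*(1 + 65) - 148) - 56639 = (-528*66 - 148) - 56639 = (-34848 - 148) - 56639 = -34996 - 56639 = -91635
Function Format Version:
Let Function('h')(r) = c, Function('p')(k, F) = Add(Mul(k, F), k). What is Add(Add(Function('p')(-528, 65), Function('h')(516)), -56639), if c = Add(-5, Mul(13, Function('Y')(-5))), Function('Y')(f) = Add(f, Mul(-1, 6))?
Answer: -91635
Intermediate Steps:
Function('Y')(f) = Add(-6, f) (Function('Y')(f) = Add(f, -6) = Add(-6, f))
c = -148 (c = Add(-5, Mul(13, Add(-6, -5))) = Add(-5, Mul(13, -11)) = Add(-5, -143) = -148)
Function('p')(k, F) = Add(k, Mul(F, k)) (Function('p')(k, F) = Add(Mul(F, k), k) = Add(k, Mul(F, k)))
Function('h')(r) = -148
Add(Add(Function('p')(-528, 65), Function('h')(516)), -56639) = Add(Add(Mul(-528, Add(1, 65)), -148), -56639) = Add(Add(Mul(-528, 66), -148), -56639) = Add(Add(-34848, -148), -56639) = Add(-34996, -56639) = -91635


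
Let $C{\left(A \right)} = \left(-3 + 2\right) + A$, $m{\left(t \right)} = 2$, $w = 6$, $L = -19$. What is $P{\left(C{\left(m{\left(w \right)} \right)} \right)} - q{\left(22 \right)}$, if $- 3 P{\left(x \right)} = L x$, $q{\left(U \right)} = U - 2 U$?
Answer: $\frac{85}{3} \approx 28.333$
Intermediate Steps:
$q{\left(U \right)} = - U$
$C{\left(A \right)} = -1 + A$
$P{\left(x \right)} = \frac{19 x}{3}$ ($P{\left(x \right)} = - \frac{\left(-19\right) x}{3} = \frac{19 x}{3}$)
$P{\left(C{\left(m{\left(w \right)} \right)} \right)} - q{\left(22 \right)} = \frac{19 \left(-1 + 2\right)}{3} - \left(-1\right) 22 = \frac{19}{3} \cdot 1 - -22 = \frac{19}{3} + 22 = \frac{85}{3}$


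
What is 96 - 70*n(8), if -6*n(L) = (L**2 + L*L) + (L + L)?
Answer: 1776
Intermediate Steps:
n(L) = -L/3 - L**2/3 (n(L) = -((L**2 + L*L) + (L + L))/6 = -((L**2 + L**2) + 2*L)/6 = -(2*L**2 + 2*L)/6 = -(2*L + 2*L**2)/6 = -L/3 - L**2/3)
96 - 70*n(8) = 96 - (-70)*8*(1 + 8)/3 = 96 - (-70)*8*9/3 = 96 - 70*(-24) = 96 + 1680 = 1776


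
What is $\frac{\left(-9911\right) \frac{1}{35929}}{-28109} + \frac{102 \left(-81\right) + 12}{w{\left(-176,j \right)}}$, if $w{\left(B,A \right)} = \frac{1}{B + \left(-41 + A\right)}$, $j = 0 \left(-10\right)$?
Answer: $\frac{1808024069265161}{1009928261} \approx 1.7903 \cdot 10^{6}$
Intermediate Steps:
$j = 0$
$w{\left(B,A \right)} = \frac{1}{-41 + A + B}$
$\frac{\left(-9911\right) \frac{1}{35929}}{-28109} + \frac{102 \left(-81\right) + 12}{w{\left(-176,j \right)}} = \frac{\left(-9911\right) \frac{1}{35929}}{-28109} + \frac{102 \left(-81\right) + 12}{\frac{1}{-41 + 0 - 176}} = \left(-9911\right) \frac{1}{35929} \left(- \frac{1}{28109}\right) + \frac{-8262 + 12}{\frac{1}{-217}} = \left(- \frac{9911}{35929}\right) \left(- \frac{1}{28109}\right) - \frac{8250}{- \frac{1}{217}} = \frac{9911}{1009928261} - -1790250 = \frac{9911}{1009928261} + 1790250 = \frac{1808024069265161}{1009928261}$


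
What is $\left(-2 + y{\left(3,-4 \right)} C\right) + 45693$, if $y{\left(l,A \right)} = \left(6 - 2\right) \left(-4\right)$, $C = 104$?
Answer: $44027$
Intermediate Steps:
$y{\left(l,A \right)} = -16$ ($y{\left(l,A \right)} = 4 \left(-4\right) = -16$)
$\left(-2 + y{\left(3,-4 \right)} C\right) + 45693 = \left(-2 - 1664\right) + 45693 = -1666 + 45693 = 44027$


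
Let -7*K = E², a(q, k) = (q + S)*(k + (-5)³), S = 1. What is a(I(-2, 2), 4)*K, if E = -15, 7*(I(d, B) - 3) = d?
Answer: 707850/49 ≈ 14446.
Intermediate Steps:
I(d, B) = 3 + d/7
a(q, k) = (1 + q)*(-125 + k) (a(q, k) = (q + 1)*(k + (-5)³) = (1 + q)*(k - 125) = (1 + q)*(-125 + k))
K = -225/7 (K = -⅐*(-15)² = -⅐*225 = -225/7 ≈ -32.143)
a(I(-2, 2), 4)*K = (-125 + 4 - 125*(3 + (⅐)*(-2)) + 4*(3 + (⅐)*(-2)))*(-225/7) = (-125 + 4 - 125*(3 - 2/7) + 4*(3 - 2/7))*(-225/7) = (-125 + 4 - 125*19/7 + 4*(19/7))*(-225/7) = (-125 + 4 - 2375/7 + 76/7)*(-225/7) = -3146/7*(-225/7) = 707850/49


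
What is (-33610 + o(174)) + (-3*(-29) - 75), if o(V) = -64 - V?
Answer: -33836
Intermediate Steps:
(-33610 + o(174)) + (-3*(-29) - 75) = (-33610 + (-64 - 1*174)) + (-3*(-29) - 75) = (-33610 + (-64 - 174)) + (87 - 75) = (-33610 - 238) + 12 = -33848 + 12 = -33836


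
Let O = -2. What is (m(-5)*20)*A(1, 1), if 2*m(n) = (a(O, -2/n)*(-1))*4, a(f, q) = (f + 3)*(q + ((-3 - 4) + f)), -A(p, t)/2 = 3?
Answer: -2064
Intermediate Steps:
A(p, t) = -6 (A(p, t) = -2*3 = -6)
a(f, q) = (3 + f)*(-7 + f + q) (a(f, q) = (3 + f)*(q + (-7 + f)) = (3 + f)*(-7 + f + q))
m(n) = 18 + 4/n (m(n) = (((-21 + (-2)**2 - 4*(-2) + 3*(-2/n) - (-4)/n)*(-1))*4)/2 = (((-21 + 4 + 8 - 6/n + 4/n)*(-1))*4)/2 = (((-9 - 2/n)*(-1))*4)/2 = ((9 + 2/n)*4)/2 = (36 + 8/n)/2 = 18 + 4/n)
(m(-5)*20)*A(1, 1) = ((18 + 4/(-5))*20)*(-6) = ((18 + 4*(-1/5))*20)*(-6) = ((18 - 4/5)*20)*(-6) = ((86/5)*20)*(-6) = 344*(-6) = -2064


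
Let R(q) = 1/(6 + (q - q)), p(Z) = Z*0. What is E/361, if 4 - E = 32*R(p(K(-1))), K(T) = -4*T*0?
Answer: -4/1083 ≈ -0.0036934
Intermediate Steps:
K(T) = 0
p(Z) = 0
R(q) = ⅙ (R(q) = 1/(6 + 0) = 1/6 = ⅙)
E = -4/3 (E = 4 - 32/6 = 4 - 1*16/3 = 4 - 16/3 = -4/3 ≈ -1.3333)
E/361 = -4/3/361 = (1/361)*(-4/3) = -4/1083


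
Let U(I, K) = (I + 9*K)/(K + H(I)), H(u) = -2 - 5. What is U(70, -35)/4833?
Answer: 35/28998 ≈ 0.0012070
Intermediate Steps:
H(u) = -7
U(I, K) = (I + 9*K)/(-7 + K) (U(I, K) = (I + 9*K)/(K - 7) = (I + 9*K)/(-7 + K))
U(70, -35)/4833 = ((70 + 9*(-35))/(-7 - 35))/4833 = ((70 - 315)/(-42))*(1/4833) = -1/42*(-245)*(1/4833) = (35/6)*(1/4833) = 35/28998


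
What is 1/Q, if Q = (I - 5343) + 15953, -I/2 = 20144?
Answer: -1/29678 ≈ -3.3695e-5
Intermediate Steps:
I = -40288 (I = -2*20144 = -40288)
Q = -29678 (Q = (-40288 - 5343) + 15953 = -45631 + 15953 = -29678)
1/Q = 1/(-29678) = -1/29678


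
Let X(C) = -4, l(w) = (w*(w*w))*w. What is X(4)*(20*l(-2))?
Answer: -1280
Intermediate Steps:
l(w) = w⁴ (l(w) = (w*w²)*w = w³*w = w⁴)
X(4)*(20*l(-2)) = -80*(-2)⁴ = -80*16 = -4*320 = -1280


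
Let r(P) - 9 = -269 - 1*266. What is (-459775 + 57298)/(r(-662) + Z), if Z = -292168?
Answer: 402477/292694 ≈ 1.3751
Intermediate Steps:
r(P) = -526 (r(P) = 9 + (-269 - 1*266) = 9 + (-269 - 266) = 9 - 535 = -526)
(-459775 + 57298)/(r(-662) + Z) = (-459775 + 57298)/(-526 - 292168) = -402477/(-292694) = -402477*(-1/292694) = 402477/292694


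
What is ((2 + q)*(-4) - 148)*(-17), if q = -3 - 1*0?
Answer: 2448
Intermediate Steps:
q = -3 (q = -3 + 0 = -3)
((2 + q)*(-4) - 148)*(-17) = ((2 - 3)*(-4) - 148)*(-17) = (-1*(-4) - 148)*(-17) = (4 - 148)*(-17) = -144*(-17) = 2448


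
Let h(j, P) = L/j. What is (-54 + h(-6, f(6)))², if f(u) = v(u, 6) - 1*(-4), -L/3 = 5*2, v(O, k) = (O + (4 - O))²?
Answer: 2401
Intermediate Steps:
v(O, k) = 16 (v(O, k) = 4² = 16)
L = -30 (L = -15*2 = -3*10 = -30)
f(u) = 20 (f(u) = 16 - 1*(-4) = 16 + 4 = 20)
h(j, P) = -30/j
(-54 + h(-6, f(6)))² = (-54 - 30/(-6))² = (-54 - 30*(-⅙))² = (-54 + 5)² = (-49)² = 2401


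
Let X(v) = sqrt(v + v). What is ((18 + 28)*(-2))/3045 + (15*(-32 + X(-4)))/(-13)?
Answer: 1460404/39585 - 30*I*sqrt(2)/13 ≈ 36.893 - 3.2636*I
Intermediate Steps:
X(v) = sqrt(2)*sqrt(v) (X(v) = sqrt(2*v) = sqrt(2)*sqrt(v))
((18 + 28)*(-2))/3045 + (15*(-32 + X(-4)))/(-13) = ((18 + 28)*(-2))/3045 + (15*(-32 + sqrt(2)*sqrt(-4)))/(-13) = (46*(-2))*(1/3045) + (15*(-32 + sqrt(2)*(2*I)))*(-1/13) = -92*1/3045 + (15*(-32 + 2*I*sqrt(2)))*(-1/13) = -92/3045 + (-480 + 30*I*sqrt(2))*(-1/13) = -92/3045 + (480/13 - 30*I*sqrt(2)/13) = 1460404/39585 - 30*I*sqrt(2)/13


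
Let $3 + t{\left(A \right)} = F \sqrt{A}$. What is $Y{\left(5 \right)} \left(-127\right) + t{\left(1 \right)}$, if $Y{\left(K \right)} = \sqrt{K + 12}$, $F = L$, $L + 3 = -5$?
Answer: $-11 - 127 \sqrt{17} \approx -534.63$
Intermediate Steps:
$L = -8$ ($L = -3 - 5 = -8$)
$F = -8$
$t{\left(A \right)} = -3 - 8 \sqrt{A}$
$Y{\left(K \right)} = \sqrt{12 + K}$
$Y{\left(5 \right)} \left(-127\right) + t{\left(1 \right)} = \sqrt{12 + 5} \left(-127\right) - \left(3 + 8 \sqrt{1}\right) = \sqrt{17} \left(-127\right) - 11 = - 127 \sqrt{17} - 11 = -11 - 127 \sqrt{17}$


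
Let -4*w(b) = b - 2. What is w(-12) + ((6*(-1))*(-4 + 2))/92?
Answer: 167/46 ≈ 3.6304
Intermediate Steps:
w(b) = 1/2 - b/4 (w(b) = -(b - 2)/4 = -(-2 + b)/4 = 1/2 - b/4)
w(-12) + ((6*(-1))*(-4 + 2))/92 = (1/2 - 1/4*(-12)) + ((6*(-1))*(-4 + 2))/92 = (1/2 + 3) + (-6*(-2))/92 = 7/2 + (1/92)*12 = 7/2 + 3/23 = 167/46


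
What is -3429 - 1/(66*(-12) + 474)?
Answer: -1090421/318 ≈ -3429.0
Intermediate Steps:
-3429 - 1/(66*(-12) + 474) = -3429 - 1/(-792 + 474) = -3429 - 1/(-318) = -3429 - 1*(-1/318) = -3429 + 1/318 = -1090421/318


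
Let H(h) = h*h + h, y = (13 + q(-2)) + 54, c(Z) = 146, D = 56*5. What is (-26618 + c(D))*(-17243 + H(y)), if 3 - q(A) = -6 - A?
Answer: 309537096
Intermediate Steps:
D = 280
q(A) = 9 + A (q(A) = 3 - (-6 - A) = 3 + (6 + A) = 9 + A)
y = 74 (y = (13 + (9 - 2)) + 54 = (13 + 7) + 54 = 20 + 54 = 74)
H(h) = h + h² (H(h) = h² + h = h + h²)
(-26618 + c(D))*(-17243 + H(y)) = (-26618 + 146)*(-17243 + 74*(1 + 74)) = -26472*(-17243 + 74*75) = -26472*(-17243 + 5550) = -26472*(-11693) = 309537096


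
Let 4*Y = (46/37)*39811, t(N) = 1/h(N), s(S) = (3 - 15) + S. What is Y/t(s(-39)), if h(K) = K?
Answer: -46698303/74 ≈ -6.3106e+5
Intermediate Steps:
s(S) = -12 + S
t(N) = 1/N
Y = 915653/74 (Y = ((46/37)*39811)/4 = (¼)*(1831306/37) = 915653/74 ≈ 12374.)
Y/t(s(-39)) = 915653/(74*(1/(-12 - 39))) = 915653/(74*(1/(-51))) = 915653/(74*(-1/51)) = (915653/74)*(-51) = -46698303/74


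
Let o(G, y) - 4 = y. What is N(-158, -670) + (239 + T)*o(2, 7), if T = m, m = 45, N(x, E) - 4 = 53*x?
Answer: -5246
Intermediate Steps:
N(x, E) = 4 + 53*x
o(G, y) = 4 + y
T = 45
N(-158, -670) + (239 + T)*o(2, 7) = (4 + 53*(-158)) + (239 + 45)*(4 + 7) = (4 - 8374) + 284*11 = -8370 + 3124 = -5246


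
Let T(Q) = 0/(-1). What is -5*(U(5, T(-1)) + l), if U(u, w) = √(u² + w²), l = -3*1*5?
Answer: 50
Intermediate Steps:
T(Q) = 0 (T(Q) = 0*(-1) = 0)
l = -15 (l = -3*5 = -15)
-5*(U(5, T(-1)) + l) = -5*(√(5² + 0²) - 15) = -5*(√(25 + 0) - 15) = -5*(√25 - 15) = -5*(5 - 15) = -5*(-10) = 50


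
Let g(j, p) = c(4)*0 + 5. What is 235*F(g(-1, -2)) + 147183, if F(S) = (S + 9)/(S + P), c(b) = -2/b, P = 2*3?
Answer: 1622303/11 ≈ 1.4748e+5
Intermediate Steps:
P = 6
g(j, p) = 5 (g(j, p) = -2/4*0 + 5 = -2*1/4*0 + 5 = -1/2*0 + 5 = 0 + 5 = 5)
F(S) = (9 + S)/(6 + S) (F(S) = (S + 9)/(S + 6) = (9 + S)/(6 + S))
235*F(g(-1, -2)) + 147183 = 235*((9 + 5)/(6 + 5)) + 147183 = 235*(14/11) + 147183 = 3290/11 + 147183 = 1622303/11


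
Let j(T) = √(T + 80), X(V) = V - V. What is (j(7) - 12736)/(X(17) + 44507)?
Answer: -12736/44507 + √87/44507 ≈ -0.28595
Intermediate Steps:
X(V) = 0
j(T) = √(80 + T)
(j(7) - 12736)/(X(17) + 44507) = (√(80 + 7) - 12736)/(0 + 44507) = (√87 - 12736)/44507 = (-12736 + √87)*(1/44507) = -12736/44507 + √87/44507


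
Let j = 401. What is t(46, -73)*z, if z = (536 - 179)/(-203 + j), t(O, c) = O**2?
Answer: 125902/33 ≈ 3815.2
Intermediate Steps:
z = 119/66 (z = (536 - 179)/(-203 + 401) = 357/198 = 357*(1/198) = 119/66 ≈ 1.8030)
t(46, -73)*z = 46**2*(119/66) = 2116*(119/66) = 125902/33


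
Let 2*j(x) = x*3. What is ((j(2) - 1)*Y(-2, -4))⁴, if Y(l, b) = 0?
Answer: 0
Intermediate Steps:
j(x) = 3*x/2 (j(x) = (x*3)/2 = (3*x)/2 = 3*x/2)
((j(2) - 1)*Y(-2, -4))⁴ = (((3/2)*2 - 1)*0)⁴ = ((3 - 1)*0)⁴ = (2*0)⁴ = 0⁴ = 0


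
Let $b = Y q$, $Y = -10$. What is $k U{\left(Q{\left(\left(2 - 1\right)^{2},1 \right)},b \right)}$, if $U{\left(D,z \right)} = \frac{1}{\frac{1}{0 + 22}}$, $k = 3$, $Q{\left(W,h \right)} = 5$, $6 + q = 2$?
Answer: $66$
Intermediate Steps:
$q = -4$ ($q = -6 + 2 = -4$)
$b = 40$ ($b = \left(-10\right) \left(-4\right) = 40$)
$U{\left(D,z \right)} = 22$ ($U{\left(D,z \right)} = \frac{1}{\frac{1}{22}} = 22$)
$k U{\left(Q{\left(\left(2 - 1\right)^{2},1 \right)},b \right)} = 3 \cdot 22 = 66$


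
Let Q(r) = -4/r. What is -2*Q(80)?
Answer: ⅒ ≈ 0.10000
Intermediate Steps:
-2*Q(80) = -(-8)/80 = -2*(-1/20) = ⅒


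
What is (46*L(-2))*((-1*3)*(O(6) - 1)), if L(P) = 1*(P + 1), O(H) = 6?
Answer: 690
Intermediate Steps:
L(P) = 1 + P (L(P) = 1*(1 + P) = 1 + P)
(46*L(-2))*((-1*3)*(O(6) - 1)) = (46*(1 - 2))*((-1*3)*(6 - 1)) = (46*(-1))*(-3*5) = -46*(-15) = 690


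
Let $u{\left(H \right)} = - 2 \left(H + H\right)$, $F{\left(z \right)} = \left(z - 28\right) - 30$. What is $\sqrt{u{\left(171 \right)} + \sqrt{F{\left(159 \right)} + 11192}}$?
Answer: $\sqrt{-684 + \sqrt{11293}} \approx 24.036 i$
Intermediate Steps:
$F{\left(z \right)} = -58 + z$ ($F{\left(z \right)} = \left(-28 + z\right) - 30 = -58 + z$)
$u{\left(H \right)} = - 4 H$ ($u{\left(H \right)} = - 2 \cdot 2 H = - 4 H$)
$\sqrt{u{\left(171 \right)} + \sqrt{F{\left(159 \right)} + 11192}} = \sqrt{\left(-4\right) 171 + \sqrt{\left(-58 + 159\right) + 11192}} = \sqrt{-684 + \sqrt{101 + 11192}} = \sqrt{-684 + \sqrt{11293}}$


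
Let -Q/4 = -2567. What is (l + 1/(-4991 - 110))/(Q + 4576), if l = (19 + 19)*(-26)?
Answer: -5039789/75719244 ≈ -0.066559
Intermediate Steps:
l = -988 (l = 38*(-26) = -988)
Q = 10268 (Q = -4*(-2567) = 10268)
(l + 1/(-4991 - 110))/(Q + 4576) = (-988 + 1/(-4991 - 110))/(10268 + 4576) = (-988 + 1/(-5101))/14844 = (-988 - 1/5101)*(1/14844) = -5039789/5101*1/14844 = -5039789/75719244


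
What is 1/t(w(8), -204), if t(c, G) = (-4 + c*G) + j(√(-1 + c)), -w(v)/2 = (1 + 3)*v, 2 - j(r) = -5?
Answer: 1/13059 ≈ 7.6576e-5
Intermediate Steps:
j(r) = 7 (j(r) = 2 - 1*(-5) = 2 + 5 = 7)
w(v) = -8*v (w(v) = -2*(1 + 3)*v = -8*v)
t(c, G) = 3 + G*c (t(c, G) = (-4 + c*G) + 7 = (-4 + G*c) + 7 = 3 + G*c)
1/t(w(8), -204) = 1/(3 - (-1632)*8) = 1/(3 - 204*(-64)) = 1/(3 + 13056) = 1/13059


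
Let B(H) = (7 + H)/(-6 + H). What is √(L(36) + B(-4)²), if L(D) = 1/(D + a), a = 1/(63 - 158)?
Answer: √137686549/34190 ≈ 0.34320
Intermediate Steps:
a = -1/95 (a = 1/(-95) = -1/95 ≈ -0.010526)
B(H) = (7 + H)/(-6 + H)
L(D) = 1/(-1/95 + D) (L(D) = 1/(D - 1/95) = 1/(-1/95 + D))
√(L(36) + B(-4)²) = √(95/(-1 + 95*36) + ((7 - 4)/(-6 - 4))²) = √(95/(-1 + 3420) + (3/(-10))²) = √(95/3419 + (-⅒*3)²) = √(95*(1/3419) + (-3/10)²) = √(95/3419 + 9/100) = √(40271/341900) = √137686549/34190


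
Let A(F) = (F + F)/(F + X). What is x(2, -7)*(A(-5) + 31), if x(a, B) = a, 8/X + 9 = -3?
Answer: 1114/17 ≈ 65.529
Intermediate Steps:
X = -⅔ (X = 8/(-9 - 3) = 8/(-12) = 8*(-1/12) = -⅔ ≈ -0.66667)
A(F) = 2*F/(-⅔ + F) (A(F) = (F + F)/(F - ⅔) = (2*F)/(-⅔ + F) = 2*F/(-⅔ + F))
x(2, -7)*(A(-5) + 31) = 2*(6*(-5)/(-2 + 3*(-5)) + 31) = 2*(6*(-5)/(-2 - 15) + 31) = 2*(6*(-5)/(-17) + 31) = 2*(6*(-5)*(-1/17) + 31) = 2*(30/17 + 31) = 2*(557/17) = 1114/17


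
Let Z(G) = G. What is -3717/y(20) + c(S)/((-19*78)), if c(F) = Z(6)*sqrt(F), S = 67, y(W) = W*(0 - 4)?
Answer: 3717/80 - sqrt(67)/247 ≈ 46.429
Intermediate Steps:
y(W) = -4*W (y(W) = W*(-4) = -4*W)
c(F) = 6*sqrt(F)
-3717/y(20) + c(S)/((-19*78)) = -3717/((-4*20)) + (6*sqrt(67))/((-19*78)) = -3717/(-80) + (6*sqrt(67))/(-1482) = -3717*(-1/80) + (6*sqrt(67))*(-1/1482) = 3717/80 - sqrt(67)/247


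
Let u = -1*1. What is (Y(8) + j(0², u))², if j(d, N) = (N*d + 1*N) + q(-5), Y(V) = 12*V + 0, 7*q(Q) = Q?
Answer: 435600/49 ≈ 8889.8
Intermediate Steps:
q(Q) = Q/7
u = -1
Y(V) = 12*V
j(d, N) = -5/7 + N + N*d (j(d, N) = (N*d + 1*N) + (⅐)*(-5) = (N*d + N) - 5/7 = (N + N*d) - 5/7 = -5/7 + N + N*d)
(Y(8) + j(0², u))² = (12*8 + (-5/7 - 1 - 1*0²))² = (96 + (-5/7 - 1 - 1*0))² = (96 + (-5/7 - 1 + 0))² = (96 - 12/7)² = (660/7)² = 435600/49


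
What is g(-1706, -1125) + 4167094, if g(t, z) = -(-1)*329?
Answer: 4167423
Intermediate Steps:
g(t, z) = 329 (g(t, z) = -1*(-329) = 329)
g(-1706, -1125) + 4167094 = 329 + 4167094 = 4167423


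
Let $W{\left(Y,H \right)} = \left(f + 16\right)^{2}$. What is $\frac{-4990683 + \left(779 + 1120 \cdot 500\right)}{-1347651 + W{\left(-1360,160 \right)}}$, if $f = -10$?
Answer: $\frac{4429904}{1347615} \approx 3.2872$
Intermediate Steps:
$W{\left(Y,H \right)} = 36$ ($W{\left(Y,H \right)} = \left(-10 + 16\right)^{2} = 6^{2} = 36$)
$\frac{-4990683 + \left(779 + 1120 \cdot 500\right)}{-1347651 + W{\left(-1360,160 \right)}} = \frac{-4990683 + \left(779 + 1120 \cdot 500\right)}{-1347651 + 36} = \frac{-4990683 + \left(779 + 560000\right)}{-1347615} = \left(-4990683 + 560779\right) \left(- \frac{1}{1347615}\right) = \left(-4429904\right) \left(- \frac{1}{1347615}\right) = \frac{4429904}{1347615}$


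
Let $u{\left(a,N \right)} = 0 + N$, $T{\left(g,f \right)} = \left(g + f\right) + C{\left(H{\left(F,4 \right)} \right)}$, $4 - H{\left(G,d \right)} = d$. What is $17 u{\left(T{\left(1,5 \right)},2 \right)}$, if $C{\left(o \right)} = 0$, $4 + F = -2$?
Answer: $34$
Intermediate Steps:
$F = -6$ ($F = -4 - 2 = -6$)
$H{\left(G,d \right)} = 4 - d$
$T{\left(g,f \right)} = f + g$ ($T{\left(g,f \right)} = \left(g + f\right) + 0 = \left(f + g\right) + 0 = f + g$)
$u{\left(a,N \right)} = N$
$17 u{\left(T{\left(1,5 \right)},2 \right)} = 17 \cdot 2 = 34$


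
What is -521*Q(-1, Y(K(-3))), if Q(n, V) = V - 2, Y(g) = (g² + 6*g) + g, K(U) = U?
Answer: 7294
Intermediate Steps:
Y(g) = g² + 7*g
Q(n, V) = -2 + V
-521*Q(-1, Y(K(-3))) = -521*(-2 - 3*(7 - 3)) = -521*(-2 - 3*4) = -521*(-2 - 12) = -521*(-14) = 7294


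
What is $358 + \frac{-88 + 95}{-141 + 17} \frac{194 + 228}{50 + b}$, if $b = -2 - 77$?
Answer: $\frac{645161}{1798} \approx 358.82$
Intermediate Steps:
$b = -79$ ($b = -2 - 77 = -79$)
$358 + \frac{-88 + 95}{-141 + 17} \frac{194 + 228}{50 + b} = 358 + \frac{-88 + 95}{-141 + 17} \frac{194 + 228}{50 - 79} = 358 + \frac{7}{-124} \frac{422}{-29} = 358 + 7 \left(- \frac{1}{124}\right) 422 \left(- \frac{1}{29}\right) = 358 - - \frac{1477}{1798} = 358 + \frac{1477}{1798} = \frac{645161}{1798}$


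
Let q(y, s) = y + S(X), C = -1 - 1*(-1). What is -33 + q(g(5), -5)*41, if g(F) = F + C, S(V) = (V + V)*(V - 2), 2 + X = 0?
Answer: 828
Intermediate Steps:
X = -2 (X = -2 + 0 = -2)
C = 0 (C = -1 + 1 = 0)
S(V) = 2*V*(-2 + V) (S(V) = (2*V)*(-2 + V) = 2*V*(-2 + V))
g(F) = F (g(F) = F + 0 = F)
q(y, s) = 16 + y (q(y, s) = y + 2*(-2)*(-2 - 2) = y + 2*(-2)*(-4) = y + 16 = 16 + y)
-33 + q(g(5), -5)*41 = -33 + (16 + 5)*41 = -33 + 21*41 = -33 + 861 = 828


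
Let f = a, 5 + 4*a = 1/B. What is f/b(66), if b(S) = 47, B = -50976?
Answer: -5423/203904 ≈ -0.026596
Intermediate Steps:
a = -254881/203904 (a = -5/4 + (1/4)/(-50976) = -5/4 + (1/4)*(-1/50976) = -5/4 - 1/203904 = -254881/203904 ≈ -1.2500)
f = -254881/203904 ≈ -1.2500
f/b(66) = -254881/203904/47 = -254881/203904*1/47 = -5423/203904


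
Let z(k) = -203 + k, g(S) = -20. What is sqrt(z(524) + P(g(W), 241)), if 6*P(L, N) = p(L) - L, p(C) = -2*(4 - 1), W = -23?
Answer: sqrt(2910)/3 ≈ 17.981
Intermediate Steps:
p(C) = -6 (p(C) = -2*3 = -6)
P(L, N) = -1 - L/6 (P(L, N) = (-6 - L)/6 = -1 - L/6)
sqrt(z(524) + P(g(W), 241)) = sqrt((-203 + 524) + (-1 - 1/6*(-20))) = sqrt(321 + (-1 + 10/3)) = sqrt(321 + 7/3) = sqrt(970/3) = sqrt(2910)/3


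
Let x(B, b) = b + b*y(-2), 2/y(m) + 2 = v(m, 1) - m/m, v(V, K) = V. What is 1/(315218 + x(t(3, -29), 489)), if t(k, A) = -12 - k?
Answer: 5/1577557 ≈ 3.1695e-6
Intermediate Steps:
y(m) = 2/(-3 + m) (y(m) = 2/(-2 + (m - m/m)) = 2/(-2 + (m - 1*1)) = 2/(-2 + (m - 1)) = 2/(-2 + (-1 + m)) = 2/(-3 + m))
x(B, b) = 3*b/5 (x(B, b) = b + b*(2/(-3 - 2)) = b + b*(2/(-5)) = b + b*(2*(-⅕)) = b + b*(-⅖) = b - 2*b/5 = 3*b/5)
1/(315218 + x(t(3, -29), 489)) = 1/(315218 + (⅗)*489) = 1/(315218 + 1467/5) = 1/(1577557/5) = 5/1577557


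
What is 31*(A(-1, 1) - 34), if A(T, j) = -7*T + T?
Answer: -868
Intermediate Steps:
A(T, j) = -6*T
31*(A(-1, 1) - 34) = 31*(-6*(-1) - 34) = 31*(6 - 34) = 31*(-28) = -868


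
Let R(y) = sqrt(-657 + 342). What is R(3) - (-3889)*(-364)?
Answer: -1415596 + 3*I*sqrt(35) ≈ -1.4156e+6 + 17.748*I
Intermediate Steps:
R(y) = 3*I*sqrt(35) (R(y) = sqrt(-315) = 3*I*sqrt(35))
R(3) - (-3889)*(-364) = 3*I*sqrt(35) - (-3889)*(-364) = 3*I*sqrt(35) - 1*1415596 = 3*I*sqrt(35) - 1415596 = -1415596 + 3*I*sqrt(35)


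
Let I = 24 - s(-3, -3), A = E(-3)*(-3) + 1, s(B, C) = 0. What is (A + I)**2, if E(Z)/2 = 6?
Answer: 121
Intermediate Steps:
E(Z) = 12 (E(Z) = 2*6 = 12)
A = -35 (A = 12*(-3) + 1 = -36 + 1 = -35)
I = 24 (I = 24 - 1*0 = 24 + 0 = 24)
(A + I)**2 = (-35 + 24)**2 = (-11)**2 = 121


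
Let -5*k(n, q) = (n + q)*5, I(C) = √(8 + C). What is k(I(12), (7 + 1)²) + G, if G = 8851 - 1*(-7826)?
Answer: 16613 - 2*√5 ≈ 16609.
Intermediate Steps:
G = 16677 (G = 8851 + 7826 = 16677)
k(n, q) = -n - q (k(n, q) = -(n + q)*5/5 = -(5*n + 5*q)/5 = -n - q)
k(I(12), (7 + 1)²) + G = (-√(8 + 12) - (7 + 1)²) + 16677 = (-√20 - 1*8²) + 16677 = (-2*√5 - 1*64) + 16677 = (-2*√5 - 64) + 16677 = (-64 - 2*√5) + 16677 = 16613 - 2*√5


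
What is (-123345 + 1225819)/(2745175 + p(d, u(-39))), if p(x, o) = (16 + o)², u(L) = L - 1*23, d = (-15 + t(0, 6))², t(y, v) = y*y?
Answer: 1102474/2747291 ≈ 0.40129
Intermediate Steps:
t(y, v) = y²
d = 225 (d = (-15 + 0²)² = (-15 + 0)² = (-15)² = 225)
u(L) = -23 + L (u(L) = L - 23 = -23 + L)
(-123345 + 1225819)/(2745175 + p(d, u(-39))) = (-123345 + 1225819)/(2745175 + (16 + (-23 - 39))²) = 1102474/(2745175 + (16 - 62)²) = 1102474/(2745175 + (-46)²) = 1102474/(2745175 + 2116) = 1102474/2747291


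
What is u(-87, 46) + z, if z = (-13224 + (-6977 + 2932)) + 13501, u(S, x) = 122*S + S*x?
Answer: -18384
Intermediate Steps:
z = -3768 (z = (-13224 - 4045) + 13501 = -17269 + 13501 = -3768)
u(-87, 46) + z = -87*(122 + 46) - 3768 = -87*168 - 3768 = -14616 - 3768 = -18384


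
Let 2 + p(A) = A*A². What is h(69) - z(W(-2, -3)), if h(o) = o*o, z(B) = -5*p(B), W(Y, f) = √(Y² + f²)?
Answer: 4751 + 65*√13 ≈ 4985.4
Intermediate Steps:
p(A) = -2 + A³ (p(A) = -2 + A*A² = -2 + A³)
z(B) = 10 - 5*B³ (z(B) = -5*(-2 + B³) = 10 - 5*B³)
h(o) = o²
h(69) - z(W(-2, -3)) = 69² - (10 - 5*((-2)² + (-3)²)^(3/2)) = 4761 - (10 - 5*(4 + 9)^(3/2)) = 4761 - (10 - 5*13*√13) = 4761 - (10 - 65*√13) = 4761 + (-10 + 65*√13) = 4751 + 65*√13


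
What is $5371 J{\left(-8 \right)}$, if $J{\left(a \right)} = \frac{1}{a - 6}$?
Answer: $- \frac{5371}{14} \approx -383.64$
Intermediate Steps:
$J{\left(a \right)} = \frac{1}{-6 + a}$
$5371 J{\left(-8 \right)} = \frac{5371}{-6 - 8} = \frac{5371}{-14} = 5371 \left(- \frac{1}{14}\right) = - \frac{5371}{14}$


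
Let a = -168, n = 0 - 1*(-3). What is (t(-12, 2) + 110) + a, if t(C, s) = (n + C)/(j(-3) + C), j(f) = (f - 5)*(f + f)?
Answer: -233/4 ≈ -58.250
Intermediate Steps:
n = 3 (n = 0 + 3 = 3)
j(f) = 2*f*(-5 + f) (j(f) = (-5 + f)*(2*f) = 2*f*(-5 + f))
t(C, s) = (3 + C)/(48 + C) (t(C, s) = (3 + C)/(2*(-3)*(-5 - 3) + C) = (3 + C)/(2*(-3)*(-8) + C) = (3 + C)/(48 + C))
(t(-12, 2) + 110) + a = ((3 - 12)/(48 - 12) + 110) - 168 = (-9/36 + 110) - 168 = ((1/36)*(-9) + 110) - 168 = (-1/4 + 110) - 168 = 439/4 - 168 = -233/4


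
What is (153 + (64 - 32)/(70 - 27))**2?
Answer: 43705321/1849 ≈ 23637.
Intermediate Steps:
(153 + (64 - 32)/(70 - 27))**2 = (153 + 32/43)**2 = (6611/43)**2 = 43705321/1849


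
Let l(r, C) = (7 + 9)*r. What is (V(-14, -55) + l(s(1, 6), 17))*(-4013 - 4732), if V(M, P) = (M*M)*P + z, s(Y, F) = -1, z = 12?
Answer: 94306080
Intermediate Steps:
l(r, C) = 16*r
V(M, P) = 12 + P*M**2 (V(M, P) = (M*M)*P + 12 = M**2*P + 12 = P*M**2 + 12 = 12 + P*M**2)
(V(-14, -55) + l(s(1, 6), 17))*(-4013 - 4732) = ((12 - 55*(-14)**2) + 16*(-1))*(-4013 - 4732) = ((12 - 55*196) - 16)*(-8745) = ((12 - 10780) - 16)*(-8745) = (-10768 - 16)*(-8745) = -10784*(-8745) = 94306080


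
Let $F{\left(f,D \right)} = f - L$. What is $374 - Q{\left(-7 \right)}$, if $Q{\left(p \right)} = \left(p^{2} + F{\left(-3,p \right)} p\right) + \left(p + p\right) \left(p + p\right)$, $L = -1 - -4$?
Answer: $87$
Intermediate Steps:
$L = 3$ ($L = -1 + 4 = 3$)
$F{\left(f,D \right)} = -3 + f$ ($F{\left(f,D \right)} = f - 3 = -3 + f$)
$Q{\left(p \right)} = - 6 p + 5 p^{2}$ ($Q{\left(p \right)} = \left(p^{2} + \left(-3 - 3\right) p\right) + \left(p + p\right) \left(p + p\right) = \left(p^{2} - 6 p\right) + 2 p 2 p = \left(p^{2} - 6 p\right) + 4 p^{2} = - 6 p + 5 p^{2}$)
$374 - Q{\left(-7 \right)} = 374 - - 7 \left(-6 + 5 \left(-7\right)\right) = 374 - - 7 \left(-6 - 35\right) = 374 - \left(-7\right) \left(-41\right) = 374 - 287 = 87$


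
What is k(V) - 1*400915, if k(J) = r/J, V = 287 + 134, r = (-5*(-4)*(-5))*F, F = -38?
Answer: -168781415/421 ≈ -4.0091e+5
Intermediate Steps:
r = 3800 (r = (-5*(-4)*(-5))*(-38) = (20*(-5))*(-38) = -100*(-38) = 3800)
V = 421
k(J) = 3800/J
k(V) - 1*400915 = 3800/421 - 1*400915 = 3800*(1/421) - 400915 = 3800/421 - 400915 = -168781415/421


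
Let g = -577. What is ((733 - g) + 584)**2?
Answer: 3587236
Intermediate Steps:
((733 - g) + 584)**2 = ((733 - 1*(-577)) + 584)**2 = ((733 + 577) + 584)**2 = (1310 + 584)**2 = 1894**2 = 3587236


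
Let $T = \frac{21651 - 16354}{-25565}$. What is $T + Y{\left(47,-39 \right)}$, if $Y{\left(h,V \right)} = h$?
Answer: $\frac{1196258}{25565} \approx 46.793$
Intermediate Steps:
$T = - \frac{5297}{25565}$ ($T = \left(21651 - 16354\right) \left(- \frac{1}{25565}\right) = 5297 \left(- \frac{1}{25565}\right) = - \frac{5297}{25565} \approx -0.2072$)
$T + Y{\left(47,-39 \right)} = - \frac{5297}{25565} + 47 = \frac{1196258}{25565}$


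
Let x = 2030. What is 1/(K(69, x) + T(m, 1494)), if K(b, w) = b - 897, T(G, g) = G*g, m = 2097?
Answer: 1/3132090 ≈ 3.1928e-7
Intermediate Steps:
K(b, w) = -897 + b
1/(K(69, x) + T(m, 1494)) = 1/((-897 + 69) + 2097*1494) = 1/(-828 + 3132918) = 1/3132090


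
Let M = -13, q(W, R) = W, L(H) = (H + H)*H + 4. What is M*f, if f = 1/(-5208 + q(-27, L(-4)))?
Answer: 13/5235 ≈ 0.0024833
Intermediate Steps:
L(H) = 4 + 2*H**2 (L(H) = (2*H)*H + 4 = 2*H**2 + 4 = 4 + 2*H**2)
f = -1/5235 (f = 1/(-5208 - 27) = 1/(-5235) = -1/5235 ≈ -0.00019102)
M*f = -13*(-1/5235) = 13/5235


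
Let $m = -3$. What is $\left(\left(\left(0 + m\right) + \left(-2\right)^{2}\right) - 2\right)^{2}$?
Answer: $1$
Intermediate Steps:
$\left(\left(\left(0 + m\right) + \left(-2\right)^{2}\right) - 2\right)^{2} = \left(\left(\left(0 - 3\right) + \left(-2\right)^{2}\right) - 2\right)^{2} = \left(\left(-3 + 4\right) - 2\right)^{2} = \left(1 - 2\right)^{2} = \left(-1\right)^{2} = 1$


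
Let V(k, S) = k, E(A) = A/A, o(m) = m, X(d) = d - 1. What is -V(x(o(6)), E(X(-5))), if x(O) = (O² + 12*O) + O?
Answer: -114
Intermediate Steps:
X(d) = -1 + d
E(A) = 1
x(O) = O² + 13*O
-V(x(o(6)), E(X(-5))) = -6*(13 + 6) = -6*19 = -1*114 = -114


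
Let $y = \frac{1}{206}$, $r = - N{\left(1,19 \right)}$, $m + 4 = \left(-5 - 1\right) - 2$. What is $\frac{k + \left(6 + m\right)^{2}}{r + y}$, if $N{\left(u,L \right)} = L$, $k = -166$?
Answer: $\frac{2060}{301} \approx 6.8439$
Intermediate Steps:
$m = -12$ ($m = -4 - 8 = -12$)
$r = -19$ ($r = \left(-1\right) 19 = -19$)
$y = \frac{1}{206} \approx 0.0048544$
$\frac{k + \left(6 + m\right)^{2}}{r + y} = \frac{-166 + \left(6 - 12\right)^{2}}{-19 + \frac{1}{206}} = \frac{-166 + \left(-6\right)^{2}}{- \frac{3913}{206}} = \left(-166 + 36\right) \left(- \frac{206}{3913}\right) = \left(-130\right) \left(- \frac{206}{3913}\right) = \frac{2060}{301}$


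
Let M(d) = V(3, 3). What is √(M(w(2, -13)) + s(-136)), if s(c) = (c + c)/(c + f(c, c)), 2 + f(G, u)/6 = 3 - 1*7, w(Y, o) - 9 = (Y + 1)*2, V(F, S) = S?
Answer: √8471/43 ≈ 2.1404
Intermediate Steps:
w(Y, o) = 11 + 2*Y (w(Y, o) = 9 + (Y + 1)*2 = 9 + (1 + Y)*2 = 9 + (2 + 2*Y) = 11 + 2*Y)
f(G, u) = -36 (f(G, u) = -12 + 6*(3 - 1*7) = -12 + 6*(3 - 7) = -12 + 6*(-4) = -12 - 24 = -36)
M(d) = 3
s(c) = 2*c/(-36 + c) (s(c) = (c + c)/(c - 36) = (2*c)/(-36 + c) = 2*c/(-36 + c))
√(M(w(2, -13)) + s(-136)) = √(3 + 2*(-136)/(-36 - 136)) = √(3 + 2*(-136)/(-172)) = √(3 + 2*(-136)*(-1/172)) = √(3 + 68/43) = √(197/43) = √8471/43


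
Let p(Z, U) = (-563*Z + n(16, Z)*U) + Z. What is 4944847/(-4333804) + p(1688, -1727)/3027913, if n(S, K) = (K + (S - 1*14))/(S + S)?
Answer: -77916519023005/52489525884208 ≈ -1.4844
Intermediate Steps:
n(S, K) = (-14 + K + S)/(2*S) (n(S, K) = (K + (S - 14))/((2*S)) = (K + (-14 + S))*(1/(2*S)) = (-14 + K + S)*(1/(2*S)) = (-14 + K + S)/(2*S))
p(Z, U) = -562*Z + U*(1/16 + Z/32) (p(Z, U) = (-563*Z + ((1/2)*(-14 + Z + 16)/16)*U) + Z = (-563*Z + ((1/2)*(1/16)*(2 + Z))*U) + Z = (-563*Z + (1/16 + Z/32)*U) + Z = (-563*Z + U*(1/16 + Z/32)) + Z = -562*Z + U*(1/16 + Z/32))
4944847/(-4333804) + p(1688, -1727)/3027913 = 4944847/(-4333804) + (-562*1688 + (1/32)*(-1727)*(2 + 1688))/3027913 = 4944847*(-1/4333804) + (-948656 + (1/32)*(-1727)*1690)*(1/3027913) = -4944847/4333804 + (-948656 - 1459315/16)*(1/3027913) = -4944847/4333804 - 16637811/16*1/3027913 = -4944847/4333804 - 16637811/48446608 = -77916519023005/52489525884208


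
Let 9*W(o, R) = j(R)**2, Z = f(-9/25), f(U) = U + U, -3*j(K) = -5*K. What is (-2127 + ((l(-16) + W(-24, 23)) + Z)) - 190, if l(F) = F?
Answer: -4395158/2025 ≈ -2170.4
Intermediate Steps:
j(K) = 5*K/3 (j(K) = -(-5)*K/3 = 5*K/3)
f(U) = 2*U
Z = -18/25 (Z = 2*(-9/25) = -18/25 ≈ -0.72000)
W(o, R) = 25*R**2/81 (W(o, R) = (5*R/3)**2/9 = (25*R**2/9)/9 = 25*R**2/81)
(-2127 + ((l(-16) + W(-24, 23)) + Z)) - 190 = (-2127 + ((-16 + (25/81)*23**2) - 18/25)) - 190 = (-2127 + ((-16 + (25/81)*529) - 18/25)) - 190 = (-2127 + ((-16 + 13225/81) - 18/25)) - 190 = (-2127 + (11929/81 - 18/25)) - 190 = (-2127 + 296767/2025) - 190 = -4010408/2025 - 190 = -4395158/2025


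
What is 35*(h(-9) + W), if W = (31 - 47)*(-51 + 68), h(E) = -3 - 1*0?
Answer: -9625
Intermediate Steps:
h(E) = -3 (h(E) = -3 + 0 = -3)
W = -272 (W = -16*17 = -272)
35*(h(-9) + W) = 35*(-3 - 272) = 35*(-275) = -9625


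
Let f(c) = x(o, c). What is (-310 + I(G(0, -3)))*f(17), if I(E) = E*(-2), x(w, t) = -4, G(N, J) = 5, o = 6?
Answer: 1280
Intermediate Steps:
f(c) = -4
I(E) = -2*E
(-310 + I(G(0, -3)))*f(17) = (-310 - 2*5)*(-4) = (-310 - 10)*(-4) = -320*(-4) = 1280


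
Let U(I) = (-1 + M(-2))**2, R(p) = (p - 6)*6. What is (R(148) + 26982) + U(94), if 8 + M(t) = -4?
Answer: 28003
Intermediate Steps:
M(t) = -12 (M(t) = -8 - 4 = -12)
R(p) = -36 + 6*p (R(p) = (-6 + p)*6 = -36 + 6*p)
U(I) = 169 (U(I) = (-1 - 12)**2 = (-13)**2 = 169)
(R(148) + 26982) + U(94) = ((-36 + 6*148) + 26982) + 169 = ((-36 + 888) + 26982) + 169 = (852 + 26982) + 169 = 27834 + 169 = 28003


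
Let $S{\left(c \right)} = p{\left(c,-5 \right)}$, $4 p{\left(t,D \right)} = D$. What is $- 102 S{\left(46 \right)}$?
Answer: $\frac{255}{2} \approx 127.5$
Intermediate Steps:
$p{\left(t,D \right)} = \frac{D}{4}$
$S{\left(c \right)} = - \frac{5}{4}$ ($S{\left(c \right)} = \frac{1}{4} \left(-5\right) = - \frac{5}{4}$)
$- 102 S{\left(46 \right)} = \left(-102\right) \left(- \frac{5}{4}\right) = \frac{255}{2}$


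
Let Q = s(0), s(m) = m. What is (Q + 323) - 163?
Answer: 160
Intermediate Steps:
Q = 0
(Q + 323) - 163 = (0 + 323) - 163 = 323 - 163 = 160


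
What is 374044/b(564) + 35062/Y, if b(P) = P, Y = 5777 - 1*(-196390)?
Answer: 6303260693/9501849 ≈ 663.37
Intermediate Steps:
Y = 202167 (Y = 5777 + 196390 = 202167)
374044/b(564) + 35062/Y = 374044/564 + 35062/202167 = 374044*(1/564) + 35062*(1/202167) = 93511/141 + 35062/202167 = 6303260693/9501849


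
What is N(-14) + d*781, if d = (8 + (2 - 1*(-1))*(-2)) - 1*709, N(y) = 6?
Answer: -552161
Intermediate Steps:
d = -707 (d = (8 + (2 + 1)*(-2)) - 709 = (8 + 3*(-2)) - 709 = (8 - 6) - 709 = 2 - 709 = -707)
N(-14) + d*781 = 6 - 707*781 = 6 - 552167 = -552161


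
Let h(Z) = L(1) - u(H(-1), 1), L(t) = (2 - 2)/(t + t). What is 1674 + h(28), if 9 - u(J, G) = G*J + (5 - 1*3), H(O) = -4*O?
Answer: 1671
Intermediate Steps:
L(t) = 0 (L(t) = 0/((2*t)) = 0*(1/(2*t)) = 0)
H(O) = -4*O
u(J, G) = 7 - G*J (u(J, G) = 9 - (G*J + (5 - 1*3)) = 9 - (G*J + (5 - 3)) = 9 - (G*J + 2) = 9 - (2 + G*J) = 9 + (-2 - G*J) = 7 - G*J)
h(Z) = -3 (h(Z) = 0 - (7 - 1*1*(-4*(-1))) = 0 - (7 - 1*1*4) = 0 - (7 - 4) = 0 - 1*3 = 0 - 3 = -3)
1674 + h(28) = 1674 - 3 = 1671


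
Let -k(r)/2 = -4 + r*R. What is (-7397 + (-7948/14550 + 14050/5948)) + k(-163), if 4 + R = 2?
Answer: -173934581651/21635850 ≈ -8039.2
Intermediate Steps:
R = -2 (R = -4 + 2 = -2)
k(r) = 8 + 4*r (k(r) = -2*(-4 + r*(-2)) = -2*(-4 - 2*r) = 8 + 4*r)
(-7397 + (-7948/14550 + 14050/5948)) + k(-163) = (-7397 + (-7948/14550 + 14050/5948)) + (8 + 4*(-163)) = (-7397 + (-7948*1/14550 + 14050*(1/5948))) + (8 - 652) = (-7397 + (-3974/7275 + 7025/2974)) - 644 = (-7397 + 39288199/21635850) - 644 = -160001094251/21635850 - 644 = -173934581651/21635850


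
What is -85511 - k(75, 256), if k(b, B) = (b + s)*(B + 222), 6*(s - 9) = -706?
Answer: -208255/3 ≈ -69418.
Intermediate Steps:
s = -326/3 (s = 9 + (⅙)*(-706) = 9 - 353/3 = -326/3 ≈ -108.67)
k(b, B) = (222 + B)*(-326/3 + b) (k(b, B) = (b - 326/3)*(B + 222) = (-326/3 + b)*(222 + B) = (222 + B)*(-326/3 + b))
-85511 - k(75, 256) = -85511 - (-24124 + 222*75 - 326/3*256 + 256*75) = -85511 - (-24124 + 16650 - 83456/3 + 19200) = -85511 - 1*(-48278/3) = -85511 + 48278/3 = -208255/3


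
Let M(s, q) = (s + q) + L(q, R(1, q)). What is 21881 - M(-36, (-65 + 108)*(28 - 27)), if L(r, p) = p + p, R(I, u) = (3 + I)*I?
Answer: 21866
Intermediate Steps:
R(I, u) = I*(3 + I)
L(r, p) = 2*p
M(s, q) = 8 + q + s (M(s, q) = (s + q) + 2*(1*(3 + 1)) = (q + s) + 2*(1*4) = (q + s) + 2*4 = (q + s) + 8 = 8 + q + s)
21881 - M(-36, (-65 + 108)*(28 - 27)) = 21881 - (8 + (-65 + 108)*(28 - 27) - 36) = 21881 - (8 + 43*1 - 36) = 21881 - (8 + 43 - 36) = 21881 - 1*15 = 21881 - 15 = 21866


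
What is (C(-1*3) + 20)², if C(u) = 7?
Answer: 729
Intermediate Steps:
(C(-1*3) + 20)² = (7 + 20)² = 27² = 729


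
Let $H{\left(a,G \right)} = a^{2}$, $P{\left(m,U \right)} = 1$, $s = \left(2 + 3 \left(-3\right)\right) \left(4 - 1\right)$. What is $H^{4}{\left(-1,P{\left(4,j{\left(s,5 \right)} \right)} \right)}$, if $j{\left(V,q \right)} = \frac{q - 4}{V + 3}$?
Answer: $1$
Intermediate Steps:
$s = -21$ ($s = \left(2 - 9\right) 3 = \left(-7\right) 3 = -21$)
$j{\left(V,q \right)} = \frac{-4 + q}{3 + V}$
$H^{4}{\left(-1,P{\left(4,j{\left(s,5 \right)} \right)} \right)} = \left(\left(-1\right)^{2}\right)^{4} = 1^{4} = 1$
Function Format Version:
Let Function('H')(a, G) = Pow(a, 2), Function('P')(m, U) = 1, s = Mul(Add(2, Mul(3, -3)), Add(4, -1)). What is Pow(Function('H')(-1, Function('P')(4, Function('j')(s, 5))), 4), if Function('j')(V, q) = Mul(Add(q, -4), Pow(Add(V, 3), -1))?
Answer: 1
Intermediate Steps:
s = -21 (s = Mul(Add(2, -9), 3) = Mul(-7, 3) = -21)
Function('j')(V, q) = Mul(Pow(Add(3, V), -1), Add(-4, q)) (Function('j')(V, q) = Mul(Add(-4, q), Pow(Add(3, V), -1)) = Mul(Pow(Add(3, V), -1), Add(-4, q)))
Pow(Function('H')(-1, Function('P')(4, Function('j')(s, 5))), 4) = Pow(Pow(-1, 2), 4) = Pow(1, 4) = 1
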